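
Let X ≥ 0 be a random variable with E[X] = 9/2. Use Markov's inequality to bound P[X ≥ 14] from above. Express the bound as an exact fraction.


μ = E[X] = 9/2, a = 14.
Markov: P[X ≥ 14] ≤ μ/a = (9/2)/14 = 9/28.
Numerically: ≈ 0.321.
(Since a = 14 > μ = 4.500, the bound 9/28 is < 1 and informative.)

P[X ≥ 14] ≤ 9/28 ≈ 0.321.


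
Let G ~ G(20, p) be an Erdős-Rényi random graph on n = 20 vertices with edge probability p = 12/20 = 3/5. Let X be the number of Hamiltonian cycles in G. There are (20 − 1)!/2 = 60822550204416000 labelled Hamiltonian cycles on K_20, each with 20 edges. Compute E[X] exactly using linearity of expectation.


K_20 has (20 − 1)!/2 = 60822550204416000 labelled Hamiltonian cycles.
For each such Hamiltonian cycle H, let X_H = 1 if all 20 edges of H are present in G. Then P[X_H = 1] = p^{20} = (3/5)^{20} = 3486784401/95367431640625.
By linearity: E[X] = Σ_H E[X_H] = 60822550204416000 · p^{20} = 60822550204416000 · 3486784401/95367431640625 = 1696600954254376560918528/762939453125.
Numerically: E[X] ≈ 2.22377e+12.

E[X] = 60822550204416000 · (3/5)^{20} = 1696600954254376560918528/762939453125 ≈ 2.22377e+12.


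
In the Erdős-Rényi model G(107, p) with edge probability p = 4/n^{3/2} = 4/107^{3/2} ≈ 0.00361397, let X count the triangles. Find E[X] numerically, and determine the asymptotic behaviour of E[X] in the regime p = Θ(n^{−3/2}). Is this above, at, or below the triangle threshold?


Number of potential triangles: C(107, 3) = 198485.
Each occurs with probability p³ ≈ (0.00361397)³ ≈ 4.72011929e-08.
By linearity: E[X] = C(107, 3)·p³ ≈ 198485 · 4.72011929e-08 ≈ 0.009369.
Since α = 3/2 > 1, p = c/n^{3/2} = o(1/n) is below the triangle threshold p ~ 1/n. Asymptotically E[X] ~ (c³/6)·n^{3(1−α)} = (4³/6)·n^{-1.5} → 0, so by Markov's inequality G has no triangles w.h.p.

E[X] ≈ 0.009369; in regime p = Θ(1/n^{3/2}) E[X] tends to 0 (below the triangle threshold p ~ 1/n).


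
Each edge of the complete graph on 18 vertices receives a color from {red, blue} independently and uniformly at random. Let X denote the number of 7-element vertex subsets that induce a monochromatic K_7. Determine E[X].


Let X = Σ_S X_S over the C(18, 7) = 31824 subsets S of size 7, where X_S = 1 if the K_7 on S is monochromatic.
For a fixed S, the K_7 on S has C(7, 2) = 21 edges. P[all 21 edges red] = (1/2)^21, and likewise for blue, so P[monochromatic] = 2·(1/2)^21 = 2^{1 − 21} = 1/1048576.
By linearity: E[X] = C(18, 7) · 2^{1 − 21} = 31824 · 1/1048576 = 1989/65536.
Numerically: E[X] ≈ 0.03035.

E[X] = C(18,7)·2^(1−C(7,2)) = 1989/65536 ≈ 0.03035.


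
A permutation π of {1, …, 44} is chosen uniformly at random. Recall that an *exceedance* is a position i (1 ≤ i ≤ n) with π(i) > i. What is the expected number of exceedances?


Write X = Σ_{i=1}^{44} X_i, where X_i = 1_{π(i) > i}.
For each fixed i, π(i) is uniform over {1, …, 44} (marginal of a uniform permutation), so P[π(i) > i] = (n − i)/n. Summing: Σ_{i=1}^{44} (n − i)/n = (0 + 1 + … + 43)/44 = 44(44 − 1)/(2·44) = (44 − 1)/2.
Hence E[X] = Σ_{i=1}^{44} (44 − i)/44 = 43/2 ≈ 21.50000.

E[X] = 43/2 = 21.50000.


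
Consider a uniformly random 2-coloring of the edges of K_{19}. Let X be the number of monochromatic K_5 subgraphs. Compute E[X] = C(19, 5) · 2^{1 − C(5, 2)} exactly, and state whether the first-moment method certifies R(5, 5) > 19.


E[X] = C(19, 5) · 2^{1 − 10} = 11628 · 2^{−9} = 11628/512.
As a reduced fraction: E[X] = 2907/128 ≈ 22.7109375.
Is E[X] < 1? NO.
Since E[X] ≥ 1, the first-moment bound is inconclusive at n = 19; it does NOT by itself certify R(5, 5) > 19.

E[X] = 2907/128 ≈ 22.7109375; E[X] ≥ 1; first-moment method inconclusive here.


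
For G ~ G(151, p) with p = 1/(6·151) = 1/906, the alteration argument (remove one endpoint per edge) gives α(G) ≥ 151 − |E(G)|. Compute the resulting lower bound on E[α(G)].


E[|E(G)|] = C(151, 2)·p = 11325 · (1/906) = 25/2.
E[α(G)] ≥ n − E[|E(G)|] = 151 − 25/2 = 277/2.
Numerically: ≈ 138.5000.
(This is only a lower bound; the true E[α(G)] may be larger.)

E[α(G)] ≥ 277/2 ≈ 138.5000.


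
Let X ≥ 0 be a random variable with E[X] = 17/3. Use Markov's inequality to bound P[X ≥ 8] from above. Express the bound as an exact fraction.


μ = E[X] = 17/3, a = 8.
Markov: P[X ≥ 8] ≤ μ/a = (17/3)/8 = 17/24.
Numerically: ≈ 0.7083.
(Since a = 8 > μ = 5.6667, the bound 17/24 is < 1 and informative.)

P[X ≥ 8] ≤ 17/24 ≈ 0.7083.


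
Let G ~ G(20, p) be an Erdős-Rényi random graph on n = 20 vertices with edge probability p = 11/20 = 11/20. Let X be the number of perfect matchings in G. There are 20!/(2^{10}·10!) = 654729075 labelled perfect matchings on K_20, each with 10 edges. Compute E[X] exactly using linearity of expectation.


K_20 has 20!/(2^{10}·10!) = 654729075 labelled perfect matchings.
For each such perfect matching H, let X_H = 1 if all 10 edges of H are present in G. Then P[X_H = 1] = p^{10} = (11/20)^{10} = 25937424601/10240000000000.
Summing the indicators: E[X] = Σ_H E[X_H] = 654729075 · p^{10} = 654729075 · 25937424601/10240000000000 = 679279440675798963/409600000000.
Numerically: E[X] ≈ 1.6584e+06.

E[X] = 654729075 · (11/20)^{10} = 679279440675798963/409600000000 ≈ 1.6584e+06.


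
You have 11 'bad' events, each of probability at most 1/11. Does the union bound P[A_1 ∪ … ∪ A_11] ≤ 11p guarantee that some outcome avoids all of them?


Union bound: P[∪_{i=1}^{11} A_i] ≤ Σ_i P[A_i] ≤ 11·p = 11·(1/11) = 1.
Numerically: 1 ≈ 1.0000000.
Is 1 < 1? NO.
Since the bound 1 is ≥ 1, the union bound is uninformative here; it does NOT by itself certify existence.

11·p = 1 ≈ 1.0000000; existence NOT certified by the union bound.


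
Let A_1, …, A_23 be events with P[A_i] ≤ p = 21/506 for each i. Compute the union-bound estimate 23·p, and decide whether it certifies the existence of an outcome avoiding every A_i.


Union bound: P[∪_{i=1}^{23} A_i] ≤ Σ_i P[A_i] ≤ 23·p = 23·(21/506) = 21/22.
Numerically: 21/22 ≈ 0.9545455.
Is 21/22 < 1? YES.
Since P[∪ A_i] ≤ 21/22 < 1, the complement has P[∩ A_i^c] ≥ 1 − 21/22 = 1/22 > 0, so some outcome avoids every A_i.

23·p = 21/22 ≈ 0.9545455; existence CERTIFIED by the union bound.


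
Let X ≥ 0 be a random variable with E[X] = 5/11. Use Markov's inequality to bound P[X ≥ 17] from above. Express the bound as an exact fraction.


μ = E[X] = 5/11, a = 17.
Markov: P[X ≥ 17] ≤ μ/a = (5/11)/17 = 5/187.
Numerically: ≈ 0.026738.
(Since a = 17 > μ = 0.454545, the bound 5/187 is < 1 and informative.)

P[X ≥ 17] ≤ 5/187 ≈ 0.026738.


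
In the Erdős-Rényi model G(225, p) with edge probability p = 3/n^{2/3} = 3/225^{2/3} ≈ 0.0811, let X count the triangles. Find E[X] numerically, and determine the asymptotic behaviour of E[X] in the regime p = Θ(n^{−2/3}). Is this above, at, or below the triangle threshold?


Number of potential triangles: C(225, 3) = 1873200.
Each occurs with probability p³ ≈ (0.0811)³ ≈ 5.33333e-04.
By linearity: E[X] = C(225, 3)·p³ ≈ 1873200 · 5.33333e-04 ≈ 999.040.
Since α = 2/3 < 1, p = c/n^{2/3} ≫ 1/n is above the triangle threshold p ~ 1/n. Asymptotically E[X] ~ (c³/6)·n^{3(1−α)} = (3³/6)·n^{1} → ∞; triangles are abundant w.h.p.

E[X] ≈ 999.040; in regime p = Θ(1/n^{2/3}) E[X] diverges (above the triangle threshold p ~ 1/n).


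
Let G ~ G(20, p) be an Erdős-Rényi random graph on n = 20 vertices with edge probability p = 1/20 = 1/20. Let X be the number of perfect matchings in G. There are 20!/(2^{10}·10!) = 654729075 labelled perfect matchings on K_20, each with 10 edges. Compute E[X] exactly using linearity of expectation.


K_20 has 20!/(2^{10}·10!) = 654729075 labelled perfect matchings.
For each such perfect matching H, let X_H = 1 if all 10 edges of H are present in G. Then P[X_H = 1] = p^{10} = (1/20)^{10} = 1/10240000000000.
By linearity of expectation: E[X] = Σ_H E[X_H] = 654729075 · p^{10} = 654729075 · 1/10240000000000 = 26189163/409600000000.
Numerically: E[X] ≈ 6.39e-05.

E[X] = 654729075 · (1/20)^{10} = 26189163/409600000000 ≈ 6.39e-05.


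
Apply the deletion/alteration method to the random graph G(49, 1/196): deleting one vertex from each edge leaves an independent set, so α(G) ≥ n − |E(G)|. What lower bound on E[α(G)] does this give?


E[|E(G)|] = C(49, 2)·p = 1176 · (1/196) = 6.
E[α(G)] ≥ n − E[|E(G)|] = 49 − 6 = 43.
Numerically: ≈ 43.000.
(This is only a lower bound; the true E[α(G)] may be larger.)

E[α(G)] ≥ 43 ≈ 43.000.


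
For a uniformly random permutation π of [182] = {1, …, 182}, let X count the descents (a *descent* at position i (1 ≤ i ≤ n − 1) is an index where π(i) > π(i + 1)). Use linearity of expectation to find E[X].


Write X = Σ X_I over i = 1, …, 181, with X_I the indicator of one descent.
There are 181 indicators.
For each fixed i, the pair (π(i), π(i+1)) is a uniformly random ordered pair of distinct values from {1, …, 182}; by symmetry P[π(i) > π(i+1)] = 1/2.
By linearity: E[X] = 181 · (1/2) = (182 − 1) · (1/2) = 181/2 ≈ 90.500.

E[X] = 181/2 = 90.500.


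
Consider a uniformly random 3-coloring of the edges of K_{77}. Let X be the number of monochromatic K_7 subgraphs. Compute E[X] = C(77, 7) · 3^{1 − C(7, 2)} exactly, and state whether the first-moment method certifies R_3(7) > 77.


E[X] = C(77, 7) · 3^{1 − 21} = 2404808340 · 3^{−20} = 2404808340/3486784401.
As a reduced fraction: E[X] = 801602780/1162261467 ≈ 0.68969.
Is E[X] < 1? YES.
Since E[X] < 1, there exists a 3-coloring of K_{77} with no monochromatic K_7; hence R_3(7) > 77.

E[X] = 801602780/1162261467 ≈ 0.68969; E[X] < 1, so R_3(7) > 77.


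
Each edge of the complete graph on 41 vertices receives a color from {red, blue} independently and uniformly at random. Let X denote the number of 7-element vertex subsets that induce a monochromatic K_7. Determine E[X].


Let X = Σ_S X_S over the C(41, 7) = 22481940 subsets S of size 7, where X_S = 1 if the K_7 on S is monochromatic.
For a fixed S, the K_7 on S has C(7, 2) = 21 edges. P[all 21 edges red] = (1/2)^21, and likewise for blue, so P[monochromatic] = 2·(1/2)^21 = 2^{1 − 21} = 1/1048576.
By linearity: E[X] = C(41, 7) · 2^{1 − 21} = 22481940 · 1/1048576 = 5620485/262144.
Numerically: E[X] ≈ 21.44045.

E[X] = C(41,7)·2^(1−C(7,2)) = 5620485/262144 ≈ 21.44045.


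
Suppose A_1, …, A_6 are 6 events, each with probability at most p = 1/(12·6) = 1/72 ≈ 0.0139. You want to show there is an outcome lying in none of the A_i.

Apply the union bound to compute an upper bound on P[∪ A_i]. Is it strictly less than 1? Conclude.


Union bound: P[∪_{i=1}^{6} A_i] ≤ Σ_i P[A_i] ≤ 6·p = 6·(1/72) = 1/12.
Numerically: 1/12 ≈ 0.0833.
Is 1/12 < 1? YES.
Since P[∪ A_i] ≤ 1/12 < 1, the complement has P[∩ A_i^c] ≥ 1 − 1/12 = 11/12 > 0, so some outcome avoids every A_i.

6·p = 1/12 ≈ 0.0833; existence CERTIFIED by the union bound.


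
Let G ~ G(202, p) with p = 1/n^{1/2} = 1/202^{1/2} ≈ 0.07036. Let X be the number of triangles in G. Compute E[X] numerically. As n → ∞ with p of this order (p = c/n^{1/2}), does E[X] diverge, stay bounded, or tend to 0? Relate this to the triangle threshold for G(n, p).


Number of potential triangles: C(202, 3) = 1353400.
Each occurs with probability p³ ≈ (0.07036)³ ≈ 3.483156e-04.
By linearity: E[X] = C(202, 3)·p³ ≈ 1353400 · 3.483156e-04 ≈ 471.4104.
Since α = 1/2 < 1, p = c/n^{1/2} ≫ 1/n is above the triangle threshold p ~ 1/n. Asymptotically E[X] ~ (c³/6)·n^{3(1−α)} = (1³/6)·n^{1.5} → ∞; triangles are abundant w.h.p.

E[X] ≈ 471.4104; in regime p = Θ(1/n^{1/2}) E[X] diverges (above the triangle threshold p ~ 1/n).


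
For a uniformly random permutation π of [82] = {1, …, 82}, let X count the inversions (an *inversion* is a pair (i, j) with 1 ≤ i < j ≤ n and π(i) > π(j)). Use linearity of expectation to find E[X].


Write X = Σ X_I over the C(82, 2) = 3321 pairs i < j, with X_I the indicator of one inversion.
There are 3321 indicators.
For each fixed pair i < j, the values π(i) and π(j) are two distinct elements of {1, …, 82} in uniformly random order; by symmetry P[π(i) > π(j)] = 1/2.
By linearity: E[X] = 3321 · (1/2) = C(82, 2) · (1/2) = 3321/2 = 3321/2 ≈ 1660.50000.

E[X] = 3321/2 = 1660.50000.


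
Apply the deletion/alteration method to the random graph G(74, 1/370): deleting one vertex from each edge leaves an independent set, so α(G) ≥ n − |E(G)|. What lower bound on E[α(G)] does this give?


E[|E(G)|] = C(74, 2)·p = 2701 · (1/370) = 73/10.
E[α(G)] ≥ n − E[|E(G)|] = 74 − 73/10 = 667/10.
Numerically: ≈ 66.7000.
(This is only a lower bound; the true E[α(G)] may be larger.)

E[α(G)] ≥ 667/10 ≈ 66.7000.


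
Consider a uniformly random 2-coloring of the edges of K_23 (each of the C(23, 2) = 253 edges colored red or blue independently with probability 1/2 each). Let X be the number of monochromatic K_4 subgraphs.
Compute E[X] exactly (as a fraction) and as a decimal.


Let X = Σ_S X_S over the C(23, 4) = 8855 subsets S of size 4, where X_S = 1 if the K_4 on S is monochromatic.
For a fixed S, the K_4 on S has C(4, 2) = 6 edges. P[all 6 edges red] = (1/2)^6, and likewise for blue, so P[monochromatic] = 2·(1/2)^6 = 2^{1 − 6} = 1/32.
Summing: E[X] = C(23, 4) · 2^{1 − 6} = 8855 · 1/32 = 8855/32.
Numerically: E[X] ≈ 276.719.

E[X] = C(23,4)·2^(1−C(4,2)) = 8855/32 ≈ 276.719.


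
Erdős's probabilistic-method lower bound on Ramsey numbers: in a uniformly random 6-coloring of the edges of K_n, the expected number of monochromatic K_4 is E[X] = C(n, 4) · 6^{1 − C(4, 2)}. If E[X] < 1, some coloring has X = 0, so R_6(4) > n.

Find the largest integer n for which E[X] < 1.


We need C(n, 4) · 6^{1 − 6} < 1, i.e. C(n, 4) < 6^{6 − 1} = 7776.
Check values of n near the boundary:
  n = 17: C(17, 4) = 2380; 2380 < 7776? YES
  n = 18: C(18, 4) = 3060; 3060 < 7776? YES
  n = 19: C(19, 4) = 3876; 3876 < 7776? YES
  n = 20: C(20, 4) = 4845; 4845 < 7776? YES
  n = 21: C(21, 4) = 5985; 5985 < 7776? YES
  n = 22: C(22, 4) = 7315; 7315 < 7776? YES
  n = 23: C(23, 4) = 8855; 8855 < 7776? NO
  n = 24: C(24, 4) = 10626; 10626 < 7776? NO
  n = 25: C(25, 4) = 12650; 12650 < 7776? NO
The largest n with C(n, 4) < 7776 is n = 22 (where E[X] = 7315/7776 ≈ 0.9407). Hence R_6(4) > 22, i.e. R_6(4) ≥ 23.

Largest n = 22; hence R_6(4) > 22.


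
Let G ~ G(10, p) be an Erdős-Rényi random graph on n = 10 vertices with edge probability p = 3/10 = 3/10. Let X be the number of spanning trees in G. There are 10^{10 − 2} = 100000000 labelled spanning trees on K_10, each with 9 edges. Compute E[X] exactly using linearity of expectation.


K_10 has 10^{10 − 2} = 100000000 labelled spanning trees.
For each such spanning tree H, let X_H = 1 if all 9 edges of H are present in G. Then P[X_H = 1] = p^{9} = (3/10)^{9} = 19683/1000000000.
Summing the indicators: E[X] = Σ_H E[X_H] = 100000000 · p^{9} = 100000000 · 19683/1000000000 = 19683/10.
Numerically: E[X] ≈ 1968.3.

E[X] = 100000000 · (3/10)^{9} = 19683/10 ≈ 1968.3.


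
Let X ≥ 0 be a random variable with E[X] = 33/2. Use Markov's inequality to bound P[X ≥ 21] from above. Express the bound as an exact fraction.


μ = E[X] = 33/2, a = 21.
Markov: P[X ≥ 21] ≤ μ/a = (33/2)/21 = 11/14.
Numerically: ≈ 0.7857.
(Since a = 21 > μ = 16.5000, the bound 11/14 is < 1 and informative.)

P[X ≥ 21] ≤ 11/14 ≈ 0.7857.


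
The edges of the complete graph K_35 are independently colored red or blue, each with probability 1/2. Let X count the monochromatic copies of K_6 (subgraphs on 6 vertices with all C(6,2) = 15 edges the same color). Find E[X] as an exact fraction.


Let X = Σ_S X_S over the C(35, 6) = 1623160 subsets S of size 6, where X_S = 1 if the K_6 on S is monochromatic.
For a fixed S, the K_6 on S has C(6, 2) = 15 edges. P[all 15 edges red] = (1/2)^15, and likewise for blue, so P[monochromatic] = 2·(1/2)^15 = 2^{1 − 15} = 1/16384.
By linearity: E[X] = C(35, 6) · 2^{1 − 15} = 1623160 · 1/16384 = 202895/2048.
Numerically: E[X] ≈ 99.06982.

E[X] = C(35,6)·2^(1−C(6,2)) = 202895/2048 ≈ 99.06982.


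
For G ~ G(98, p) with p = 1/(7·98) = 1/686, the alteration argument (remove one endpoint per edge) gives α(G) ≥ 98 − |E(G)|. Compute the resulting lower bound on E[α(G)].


E[|E(G)|] = C(98, 2)·p = 4753 · (1/686) = 97/14.
E[α(G)] ≥ n − E[|E(G)|] = 98 − 97/14 = 1275/14.
Numerically: ≈ 91.07143.
(This is only a lower bound; the true E[α(G)] may be larger.)

E[α(G)] ≥ 1275/14 ≈ 91.07143.


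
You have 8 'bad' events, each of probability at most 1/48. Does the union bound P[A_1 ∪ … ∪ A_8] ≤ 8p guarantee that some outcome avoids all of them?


Union bound: P[∪_{i=1}^{8} A_i] ≤ Σ_i P[A_i] ≤ 8·p = 8·(1/48) = 1/6.
Numerically: 1/6 ≈ 0.167.
Is 1/6 < 1? YES.
Since P[∪ A_i] ≤ 1/6 < 1, the complement has P[∩ A_i^c] ≥ 1 − 1/6 = 5/6 > 0, so some outcome avoids every A_i.

8·p = 1/6 ≈ 0.167; existence CERTIFIED by the union bound.


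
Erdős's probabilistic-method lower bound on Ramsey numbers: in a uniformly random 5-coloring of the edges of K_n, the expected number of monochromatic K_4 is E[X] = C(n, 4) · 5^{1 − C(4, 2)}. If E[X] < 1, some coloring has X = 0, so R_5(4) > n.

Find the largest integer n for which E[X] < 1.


We need C(n, 4) · 5^{1 − 6} < 1, i.e. C(n, 4) < 5^{6 − 1} = 3125.
Check values of n near the boundary:
  n = 14: C(14, 4) = 1001; 1001 < 3125? YES
  n = 15: C(15, 4) = 1365; 1365 < 3125? YES
  n = 16: C(16, 4) = 1820; 1820 < 3125? YES
  n = 17: C(17, 4) = 2380; 2380 < 3125? YES
  n = 18: C(18, 4) = 3060; 3060 < 3125? YES
  n = 19: C(19, 4) = 3876; 3876 < 3125? NO
The largest n with C(n, 4) < 3125 is n = 18 (where E[X] = 612/625 ≈ 0.97920). Hence R_5(4) > 18, i.e. R_5(4) ≥ 19.

Largest n = 18; hence R_5(4) > 18.


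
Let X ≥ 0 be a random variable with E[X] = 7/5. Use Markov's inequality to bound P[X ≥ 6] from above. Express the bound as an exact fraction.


μ = E[X] = 7/5, a = 6.
Markov: P[X ≥ 6] ≤ μ/a = (7/5)/6 = 7/30.
Numerically: ≈ 0.233333.
(Since a = 6 > μ = 1.400000, the bound 7/30 is < 1 and informative.)

P[X ≥ 6] ≤ 7/30 ≈ 0.233333.


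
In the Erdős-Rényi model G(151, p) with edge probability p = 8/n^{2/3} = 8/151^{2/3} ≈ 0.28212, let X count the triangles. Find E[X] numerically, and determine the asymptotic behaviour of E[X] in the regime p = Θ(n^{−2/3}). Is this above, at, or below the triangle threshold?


Number of potential triangles: C(151, 3) = 562475.
Each occurs with probability p³ ≈ (0.28212)³ ≈ 2.2455155e-02.
By linearity: E[X] = C(151, 3)·p³ ≈ 562475 · 2.2455155e-02 ≈ 12630.46358.
Since α = 2/3 < 1, p = c/n^{2/3} ≫ 1/n is above the triangle threshold p ~ 1/n. Asymptotically E[X] ~ (c³/6)·n^{3(1−α)} = (8³/6)·n^{1} → ∞; triangles are abundant w.h.p.

E[X] ≈ 12630.46358; in regime p = Θ(1/n^{2/3}) E[X] diverges (above the triangle threshold p ~ 1/n).


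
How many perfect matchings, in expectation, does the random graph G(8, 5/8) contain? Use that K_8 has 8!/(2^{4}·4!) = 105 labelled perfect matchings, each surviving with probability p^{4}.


K_8 has 8!/(2^{4}·4!) = 105 labelled perfect matchings.
For each such perfect matching H, let X_H = 1 if all 4 edges of H are present in G. Then P[X_H = 1] = p^{4} = (5/8)^{4} = 625/4096.
By linearity: E[X] = Σ_H E[X_H] = 105 · p^{4} = 105 · 625/4096 = 65625/4096.
Numerically: E[X] ≈ 16.

E[X] = 105 · (5/8)^{4} = 65625/4096 ≈ 16.


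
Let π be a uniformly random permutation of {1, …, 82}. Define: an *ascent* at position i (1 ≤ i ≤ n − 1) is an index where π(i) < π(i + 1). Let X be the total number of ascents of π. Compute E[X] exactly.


Write X = Σ X_I over i = 1, …, 81, with X_I the indicator of one ascent.
There are 81 indicators.
For each fixed i, the pair (π(i), π(i+1)) is a uniformly random ordered pair of distinct values from {1, …, 82}; by symmetry P[π(i) < π(i+1)] = 1/2.
By linearity: E[X] = 81 · (1/2) = (82 − 1) · (1/2) = 81/2 ≈ 40.5000.

E[X] = 81/2 = 40.5000.


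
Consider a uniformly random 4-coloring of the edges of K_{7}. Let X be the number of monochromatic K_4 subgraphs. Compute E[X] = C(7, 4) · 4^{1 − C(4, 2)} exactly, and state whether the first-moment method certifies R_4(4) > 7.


E[X] = C(7, 4) · 4^{1 − 6} = 35 · 4^{−5} = 35/1024.
As a reduced fraction: E[X] = 35/1024 ≈ 0.0341797.
Is E[X] < 1? YES.
Since E[X] < 1, there exists a 4-coloring of K_{7} with no monochromatic K_4; hence R_4(4) > 7.

E[X] = 35/1024 ≈ 0.0341797; E[X] < 1, so R_4(4) > 7.


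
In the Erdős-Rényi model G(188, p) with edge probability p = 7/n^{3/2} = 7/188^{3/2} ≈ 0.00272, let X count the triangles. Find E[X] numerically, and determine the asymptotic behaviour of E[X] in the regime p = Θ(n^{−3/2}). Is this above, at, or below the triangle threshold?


Number of potential triangles: C(188, 3) = 1089836.
Each occurs with probability p³ ≈ (0.00272)³ ≈ 2.00255e-08.
By linearity: E[X] = C(188, 3)·p³ ≈ 1089836 · 2.00255e-08 ≈ 0.022.
Since α = 3/2 > 1, p = c/n^{3/2} = o(1/n) is below the triangle threshold p ~ 1/n. Asymptotically E[X] ~ (c³/6)·n^{3(1−α)} = (7³/6)·n^{-1.5} → 0, so by Markov's inequality G has no triangles w.h.p.

E[X] ≈ 0.022; in regime p = Θ(1/n^{3/2}) E[X] tends to 0 (below the triangle threshold p ~ 1/n).


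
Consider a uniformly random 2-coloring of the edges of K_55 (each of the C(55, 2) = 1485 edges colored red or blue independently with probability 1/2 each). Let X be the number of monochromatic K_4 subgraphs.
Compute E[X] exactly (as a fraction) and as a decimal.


Let X = Σ_S X_S over the C(55, 4) = 341055 subsets S of size 4, where X_S = 1 if the K_4 on S is monochromatic.
For a fixed S, the K_4 on S has C(4, 2) = 6 edges. P[all 6 edges red] = (1/2)^6, and likewise for blue, so P[monochromatic] = 2·(1/2)^6 = 2^{1 − 6} = 1/32.
By linearity: E[X] = C(55, 4) · 2^{1 − 6} = 341055 · 1/32 = 341055/32.
Numerically: E[X] ≈ 10657.96875.

E[X] = C(55,4)·2^(1−C(4,2)) = 341055/32 ≈ 10657.96875.


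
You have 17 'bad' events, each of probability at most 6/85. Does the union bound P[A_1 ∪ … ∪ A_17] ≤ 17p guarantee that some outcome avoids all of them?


Union bound: P[∪_{i=1}^{17} A_i] ≤ Σ_i P[A_i] ≤ 17·p = 17·(6/85) = 6/5.
Numerically: 6/5 ≈ 1.200000.
Is 6/5 < 1? NO.
Since the bound 6/5 is ≥ 1, the union bound is uninformative here; it does NOT by itself certify existence.

17·p = 6/5 ≈ 1.200000; existence NOT certified by the union bound.


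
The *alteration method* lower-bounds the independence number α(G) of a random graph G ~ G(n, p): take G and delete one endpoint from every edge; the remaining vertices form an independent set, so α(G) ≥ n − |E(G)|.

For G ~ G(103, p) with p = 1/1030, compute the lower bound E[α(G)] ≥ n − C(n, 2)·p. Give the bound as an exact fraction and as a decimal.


E[|E(G)|] = C(103, 2)·p = 5253 · (1/1030) = 51/10.
E[α(G)] ≥ n − E[|E(G)|] = 103 − 51/10 = 979/10.
Numerically: ≈ 97.90000.
(This is only a lower bound; the true E[α(G)] may be larger.)

E[α(G)] ≥ 979/10 ≈ 97.90000.


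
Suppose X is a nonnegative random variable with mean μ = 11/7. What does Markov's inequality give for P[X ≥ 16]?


μ = E[X] = 11/7, a = 16.
Markov: P[X ≥ 16] ≤ μ/a = (11/7)/16 = 11/112.
Numerically: ≈ 0.0982.
(Since a = 16 > μ = 1.5714, the bound 11/112 is < 1 and informative.)

P[X ≥ 16] ≤ 11/112 ≈ 0.0982.


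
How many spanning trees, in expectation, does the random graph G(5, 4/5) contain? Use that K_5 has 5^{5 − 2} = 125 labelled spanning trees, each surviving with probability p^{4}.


K_5 has 5^{5 − 2} = 125 labelled spanning trees.
For each such spanning tree H, let X_H = 1 if all 4 edges of H are present in G. Then P[X_H = 1] = p^{4} = (4/5)^{4} = 256/625.
By linearity of expectation: E[X] = Σ_H E[X_H] = 125 · p^{4} = 125 · 256/625 = 256/5.
Numerically: E[X] ≈ 51.2.

E[X] = 125 · (4/5)^{4} = 256/5 ≈ 51.2.


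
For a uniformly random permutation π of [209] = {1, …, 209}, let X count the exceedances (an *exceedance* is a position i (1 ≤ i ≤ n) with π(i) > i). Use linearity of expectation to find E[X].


Write X = Σ_{i=1}^{209} X_i, where X_i = 1_{π(i) > i}.
For each fixed i, π(i) is uniform over {1, …, 209} (marginal of a uniform permutation), so P[π(i) > i] = (n − i)/n. Summing: Σ_{i=1}^{209} (n − i)/n = (0 + 1 + … + 208)/209 = 209(209 − 1)/(2·209) = (209 − 1)/2.
Hence E[X] = Σ_{i=1}^{209} (209 − i)/209 = 104 ≈ 104.0000.

E[X] = 104 = 104.0000.


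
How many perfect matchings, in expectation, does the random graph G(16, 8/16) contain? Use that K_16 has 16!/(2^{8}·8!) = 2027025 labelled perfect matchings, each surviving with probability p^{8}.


K_16 has 16!/(2^{8}·8!) = 2027025 labelled perfect matchings.
For each such perfect matching H, let X_H = 1 if all 8 edges of H are present in G. Then P[X_H = 1] = p^{8} = (1/2)^{8} = 1/256.
Summing the indicators: E[X] = Σ_H E[X_H] = 2027025 · p^{8} = 2027025 · 1/256 = 2027025/256.
Numerically: E[X] ≈ 7.92e+03.

E[X] = 2027025 · (1/2)^{8} = 2027025/256 ≈ 7.92e+03.


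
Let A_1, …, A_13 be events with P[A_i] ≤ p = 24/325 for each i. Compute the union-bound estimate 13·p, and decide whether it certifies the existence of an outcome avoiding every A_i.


Union bound: P[∪_{i=1}^{13} A_i] ≤ Σ_i P[A_i] ≤ 13·p = 13·(24/325) = 24/25.
Numerically: 24/25 ≈ 0.9600000.
Is 24/25 < 1? YES.
Since P[∪ A_i] ≤ 24/25 < 1, the complement has P[∩ A_i^c] ≥ 1 − 24/25 = 1/25 > 0, so some outcome avoids every A_i.

13·p = 24/25 ≈ 0.9600000; existence CERTIFIED by the union bound.


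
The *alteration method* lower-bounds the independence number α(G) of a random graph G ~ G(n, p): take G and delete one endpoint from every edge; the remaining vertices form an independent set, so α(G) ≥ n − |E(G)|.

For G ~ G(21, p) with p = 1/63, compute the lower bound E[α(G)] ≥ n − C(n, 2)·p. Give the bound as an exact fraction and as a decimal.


E[|E(G)|] = C(21, 2)·p = 210 · (1/63) = 10/3.
E[α(G)] ≥ n − E[|E(G)|] = 21 − 10/3 = 53/3.
Numerically: ≈ 17.66667.
(This is only a lower bound; the true E[α(G)] may be larger.)

E[α(G)] ≥ 53/3 ≈ 17.66667.


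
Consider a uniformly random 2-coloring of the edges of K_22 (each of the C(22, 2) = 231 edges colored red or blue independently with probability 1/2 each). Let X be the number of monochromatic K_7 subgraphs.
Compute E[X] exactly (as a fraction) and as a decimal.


Let X = Σ_S X_S over the C(22, 7) = 170544 subsets S of size 7, where X_S = 1 if the K_7 on S is monochromatic.
For a fixed S, the K_7 on S has C(7, 2) = 21 edges. P[all 21 edges red] = (1/2)^21, and likewise for blue, so P[monochromatic] = 2·(1/2)^21 = 2^{1 − 21} = 1/1048576.
By linearity: E[X] = C(22, 7) · 2^{1 − 21} = 170544 · 1/1048576 = 10659/65536.
Numerically: E[X] ≈ 0.163.

E[X] = C(22,7)·2^(1−C(7,2)) = 10659/65536 ≈ 0.163.


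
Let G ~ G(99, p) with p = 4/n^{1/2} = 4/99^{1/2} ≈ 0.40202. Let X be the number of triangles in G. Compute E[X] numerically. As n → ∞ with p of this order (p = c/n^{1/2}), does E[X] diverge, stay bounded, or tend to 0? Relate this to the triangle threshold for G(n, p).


Number of potential triangles: C(99, 3) = 156849.
Each occurs with probability p³ ≈ (0.40202)³ ≈ 6.4972142e-02.
By linearity: E[X] = C(99, 3)·p³ ≈ 156849 · 6.4972142e-02 ≈ 10190.81544.
Since α = 1/2 < 1, p = c/n^{1/2} ≫ 1/n is above the triangle threshold p ~ 1/n. Asymptotically E[X] ~ (c³/6)·n^{3(1−α)} = (4³/6)·n^{1.5} → ∞; triangles are abundant w.h.p.

E[X] ≈ 10190.81544; in regime p = Θ(1/n^{1/2}) E[X] diverges (above the triangle threshold p ~ 1/n).


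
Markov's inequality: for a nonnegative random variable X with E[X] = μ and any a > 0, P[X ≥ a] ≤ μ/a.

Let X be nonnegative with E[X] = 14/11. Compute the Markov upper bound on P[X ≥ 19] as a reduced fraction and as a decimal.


μ = E[X] = 14/11, a = 19.
Markov: P[X ≥ 19] ≤ μ/a = (14/11)/19 = 14/209.
Numerically: ≈ 0.0670.
(Since a = 19 > μ = 1.2727, the bound 14/209 is < 1 and informative.)

P[X ≥ 19] ≤ 14/209 ≈ 0.0670.


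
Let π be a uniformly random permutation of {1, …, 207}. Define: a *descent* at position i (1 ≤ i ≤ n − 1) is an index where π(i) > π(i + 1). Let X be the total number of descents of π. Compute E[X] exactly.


Write X = Σ X_I over i = 1, …, 206, with X_I the indicator of one descent.
There are 206 indicators.
For each fixed i, the pair (π(i), π(i+1)) is a uniformly random ordered pair of distinct values from {1, …, 207}; by symmetry P[π(i) > π(i+1)] = 1/2.
By linearity: E[X] = 206 · (1/2) = (207 − 1) · (1/2) = 103 ≈ 103.0000.

E[X] = 103 = 103.0000.


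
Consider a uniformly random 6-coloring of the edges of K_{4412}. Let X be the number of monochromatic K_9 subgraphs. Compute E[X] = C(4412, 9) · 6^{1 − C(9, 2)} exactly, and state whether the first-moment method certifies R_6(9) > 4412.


E[X] = C(4412, 9) · 6^{1 − 36} = 1731452449760113018141823620 · 6^{−35} = 1731452449760113018141823620/1719070799748422591028658176.
As a reduced fraction: E[X] = 432863112440028254535455905/429767699937105647757164544 ≈ 1.0072.
Is E[X] < 1? NO.
Since E[X] ≥ 1, the first-moment bound is inconclusive at n = 4412; it does NOT by itself certify R_6(9) > 4412.

E[X] = 432863112440028254535455905/429767699937105647757164544 ≈ 1.0072; E[X] ≥ 1; first-moment method inconclusive here.


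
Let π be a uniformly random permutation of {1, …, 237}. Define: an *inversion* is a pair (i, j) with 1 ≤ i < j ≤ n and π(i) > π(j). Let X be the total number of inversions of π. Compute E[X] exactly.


Write X = Σ X_I over the C(237, 2) = 27966 pairs i < j, with X_I the indicator of one inversion.
There are 27966 indicators.
For each fixed pair i < j, the values π(i) and π(j) are two distinct elements of {1, …, 237} in uniformly random order; by symmetry P[π(i) > π(j)] = 1/2.
By linearity: E[X] = 27966 · (1/2) = C(237, 2) · (1/2) = 27966/2 = 13983 ≈ 13983.000.

E[X] = 13983 = 13983.000.


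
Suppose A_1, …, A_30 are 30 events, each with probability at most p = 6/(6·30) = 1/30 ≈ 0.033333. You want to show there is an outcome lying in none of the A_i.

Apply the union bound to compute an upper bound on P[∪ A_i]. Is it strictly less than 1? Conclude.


Union bound: P[∪_{i=1}^{30} A_i] ≤ Σ_i P[A_i] ≤ 30·p = 30·(1/30) = 1.
Numerically: 1 ≈ 1.000000.
Is 1 < 1? NO.
Since the bound 1 is ≥ 1, the union bound is uninformative here; it does NOT by itself certify existence.

30·p = 1 ≈ 1.000000; existence NOT certified by the union bound.


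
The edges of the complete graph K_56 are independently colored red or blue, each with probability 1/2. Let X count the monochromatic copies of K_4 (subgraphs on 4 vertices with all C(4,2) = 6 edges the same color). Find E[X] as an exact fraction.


Let X = Σ_S X_S over the C(56, 4) = 367290 subsets S of size 4, where X_S = 1 if the K_4 on S is monochromatic.
For a fixed S, the K_4 on S has C(4, 2) = 6 edges. P[all 6 edges red] = (1/2)^6, and likewise for blue, so P[monochromatic] = 2·(1/2)^6 = 2^{1 − 6} = 1/32.
By linearity: E[X] = C(56, 4) · 2^{1 − 6} = 367290 · 1/32 = 183645/16.
Numerically: E[X] ≈ 11477.812.

E[X] = C(56,4)·2^(1−C(4,2)) = 183645/16 ≈ 11477.812.


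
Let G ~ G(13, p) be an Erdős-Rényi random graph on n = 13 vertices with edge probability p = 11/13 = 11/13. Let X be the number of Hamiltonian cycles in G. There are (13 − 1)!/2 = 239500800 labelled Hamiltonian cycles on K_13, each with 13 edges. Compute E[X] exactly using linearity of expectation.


K_13 has (13 − 1)!/2 = 239500800 labelled Hamiltonian cycles.
For each such Hamiltonian cycle H, let X_H = 1 if all 13 edges of H are present in G. Then P[X_H = 1] = p^{13} = (11/13)^{13} = 34522712143931/302875106592253.
Summing the indicators: E[X] = Σ_H E[X_H] = 239500800 · p^{13} = 239500800 · 34522712143931/302875106592253 = 8268217176641189644800/302875106592253.
Numerically: E[X] ≈ 2.7299e+07.

E[X] = 239500800 · (11/13)^{13} = 8268217176641189644800/302875106592253 ≈ 2.7299e+07.


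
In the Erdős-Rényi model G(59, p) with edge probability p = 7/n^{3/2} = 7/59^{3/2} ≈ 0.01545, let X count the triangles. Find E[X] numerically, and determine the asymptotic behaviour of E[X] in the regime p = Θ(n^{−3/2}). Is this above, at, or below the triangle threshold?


Number of potential triangles: C(59, 3) = 32509.
Each occurs with probability p³ ≈ (0.01545)³ ≈ 3.685192e-06.
By linearity: E[X] = C(59, 3)·p³ ≈ 32509 · 3.685192e-06 ≈ 0.1198.
Since α = 3/2 > 1, p = c/n^{3/2} = o(1/n) is below the triangle threshold p ~ 1/n. Asymptotically E[X] ~ (c³/6)·n^{3(1−α)} = (7³/6)·n^{-1.5} → 0, so by Markov's inequality G has no triangles w.h.p.

E[X] ≈ 0.1198; in regime p = Θ(1/n^{3/2}) E[X] tends to 0 (below the triangle threshold p ~ 1/n).


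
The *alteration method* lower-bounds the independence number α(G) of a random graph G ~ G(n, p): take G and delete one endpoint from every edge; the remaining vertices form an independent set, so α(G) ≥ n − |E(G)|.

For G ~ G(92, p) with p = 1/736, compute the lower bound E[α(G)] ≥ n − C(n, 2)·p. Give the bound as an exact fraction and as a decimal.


E[|E(G)|] = C(92, 2)·p = 4186 · (1/736) = 91/16.
E[α(G)] ≥ n − E[|E(G)|] = 92 − 91/16 = 1381/16.
Numerically: ≈ 86.312.
(This is only a lower bound; the true E[α(G)] may be larger.)

E[α(G)] ≥ 1381/16 ≈ 86.312.


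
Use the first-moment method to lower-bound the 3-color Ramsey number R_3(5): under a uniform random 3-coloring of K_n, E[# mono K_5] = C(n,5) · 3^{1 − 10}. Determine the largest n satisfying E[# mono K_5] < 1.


We need C(n, 5) · 3^{1 − 10} < 1, i.e. C(n, 5) < 3^{10 − 1} = 19683.
Check values of n near the boundary:
  n = 17: C(17, 5) = 6188; 6188 < 19683? YES
  n = 18: C(18, 5) = 8568; 8568 < 19683? YES
  n = 19: C(19, 5) = 11628; 11628 < 19683? YES
  n = 20: C(20, 5) = 15504; 15504 < 19683? YES
  n = 21: C(21, 5) = 20349; 20349 < 19683? NO
The largest n with C(n, 5) < 19683 is n = 20 (where E[X] = 5168/6561 ≈ 0.787685). Hence R_3(5) > 20, i.e. R_3(5) ≥ 21.

Largest n = 20; hence R_3(5) > 20.


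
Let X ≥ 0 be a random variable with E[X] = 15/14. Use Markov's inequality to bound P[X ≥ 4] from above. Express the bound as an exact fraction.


μ = E[X] = 15/14, a = 4.
Markov: P[X ≥ 4] ≤ μ/a = (15/14)/4 = 15/56.
Numerically: ≈ 0.268.
(Since a = 4 > μ = 1.071, the bound 15/56 is < 1 and informative.)

P[X ≥ 4] ≤ 15/56 ≈ 0.268.


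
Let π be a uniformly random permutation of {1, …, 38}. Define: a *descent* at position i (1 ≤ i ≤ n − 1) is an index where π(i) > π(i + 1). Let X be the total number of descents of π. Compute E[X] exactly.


Write X = Σ X_I over i = 1, …, 37, with X_I the indicator of one descent.
There are 37 indicators.
For each fixed i, the pair (π(i), π(i+1)) is a uniformly random ordered pair of distinct values from {1, …, 38}; by symmetry P[π(i) > π(i+1)] = 1/2.
By linearity: E[X] = 37 · (1/2) = (38 − 1) · (1/2) = 37/2 ≈ 18.50000.

E[X] = 37/2 = 18.50000.


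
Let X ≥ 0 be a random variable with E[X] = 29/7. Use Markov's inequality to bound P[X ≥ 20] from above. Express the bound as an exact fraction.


μ = E[X] = 29/7, a = 20.
Markov: P[X ≥ 20] ≤ μ/a = (29/7)/20 = 29/140.
Numerically: ≈ 0.20714.
(Since a = 20 > μ = 4.14286, the bound 29/140 is < 1 and informative.)

P[X ≥ 20] ≤ 29/140 ≈ 0.20714.


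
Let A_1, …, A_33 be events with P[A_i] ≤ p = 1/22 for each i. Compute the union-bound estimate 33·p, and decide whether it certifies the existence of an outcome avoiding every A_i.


Union bound: P[∪_{i=1}^{33} A_i] ≤ Σ_i P[A_i] ≤ 33·p = 33·(1/22) = 3/2.
Numerically: 3/2 ≈ 1.50000.
Is 3/2 < 1? NO.
Since the bound 3/2 is ≥ 1, the union bound is uninformative here; it does NOT by itself certify existence.

33·p = 3/2 ≈ 1.50000; existence NOT certified by the union bound.


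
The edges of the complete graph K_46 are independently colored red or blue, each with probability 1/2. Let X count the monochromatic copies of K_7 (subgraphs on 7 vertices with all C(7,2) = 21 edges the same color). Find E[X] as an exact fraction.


Let X = Σ_S X_S over the C(46, 7) = 53524680 subsets S of size 7, where X_S = 1 if the K_7 on S is monochromatic.
For a fixed S, the K_7 on S has C(7, 2) = 21 edges. P[all 21 edges red] = (1/2)^21, and likewise for blue, so P[monochromatic] = 2·(1/2)^21 = 2^{1 − 21} = 1/1048576.
By linearity: E[X] = C(46, 7) · 2^{1 − 21} = 53524680 · 1/1048576 = 6690585/131072.
Numerically: E[X] ≈ 51.045113.

E[X] = C(46,7)·2^(1−C(7,2)) = 6690585/131072 ≈ 51.045113.


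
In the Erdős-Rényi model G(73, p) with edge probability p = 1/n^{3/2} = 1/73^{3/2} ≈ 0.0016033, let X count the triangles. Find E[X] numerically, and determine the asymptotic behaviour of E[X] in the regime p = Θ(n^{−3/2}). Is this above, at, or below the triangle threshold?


Number of potential triangles: C(73, 3) = 62196.
Each occurs with probability p³ ≈ (0.0016033)³ ≈ 4.12142242e-09.
By linearity: E[X] = C(73, 3)·p³ ≈ 62196 · 4.12142242e-09 ≈ 0.000256.
Since α = 3/2 > 1, p = c/n^{3/2} = o(1/n) is below the triangle threshold p ~ 1/n. Asymptotically E[X] ~ (c³/6)·n^{3(1−α)} = (1³/6)·n^{-1.5} → 0, so by Markov's inequality G has no triangles w.h.p.

E[X] ≈ 0.000256; in regime p = Θ(1/n^{3/2}) E[X] tends to 0 (below the triangle threshold p ~ 1/n).


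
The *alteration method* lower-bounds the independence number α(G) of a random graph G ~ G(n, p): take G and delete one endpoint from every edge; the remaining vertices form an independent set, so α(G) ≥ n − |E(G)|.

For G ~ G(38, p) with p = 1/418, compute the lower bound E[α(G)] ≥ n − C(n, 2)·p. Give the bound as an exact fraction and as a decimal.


E[|E(G)|] = C(38, 2)·p = 703 · (1/418) = 37/22.
E[α(G)] ≥ n − E[|E(G)|] = 38 − 37/22 = 799/22.
Numerically: ≈ 36.3182.
(This is only a lower bound; the true E[α(G)] may be larger.)

E[α(G)] ≥ 799/22 ≈ 36.3182.


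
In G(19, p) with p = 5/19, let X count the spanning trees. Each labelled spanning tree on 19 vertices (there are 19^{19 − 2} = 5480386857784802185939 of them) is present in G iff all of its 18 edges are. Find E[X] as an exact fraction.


K_19 has 19^{19 − 2} = 5480386857784802185939 labelled spanning trees.
For each such spanning tree H, let X_H = 1 if all 18 edges of H are present in G. Then P[X_H = 1] = p^{18} = (5/19)^{18} = 3814697265625/104127350297911241532841.
By linearity of expectation: E[X] = Σ_H E[X_H] = 5480386857784802185939 · p^{18} = 5480386857784802185939 · 3814697265625/104127350297911241532841 = 3814697265625/19.
Numerically: E[X] ≈ 2.008e+11.

E[X] = 5480386857784802185939 · (5/19)^{18} = 3814697265625/19 ≈ 2.008e+11.


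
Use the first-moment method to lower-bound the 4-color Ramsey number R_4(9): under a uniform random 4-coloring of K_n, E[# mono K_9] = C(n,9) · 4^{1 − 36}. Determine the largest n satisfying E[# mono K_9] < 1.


We need C(n, 9) · 4^{1 − 36} < 1, i.e. C(n, 9) < 4^{36 − 1} = 1180591620717411303424.
Check values of n near the boundary:
  n = 913: C(913, 9) = 1167605542753639808390; 1167605542753639808390 < 1180591620717411303424? YES
  n = 914: C(914, 9) = 1179217089587653905932; 1179217089587653905932 < 1180591620717411303424? YES
  n = 915: C(915, 9) = 1190931166636537885130; 1190931166636537885130 < 1180591620717411303424? NO
The largest n with C(n, 9) < 1180591620717411303424 is n = 914 (where E[X] = 294804272396913476483/295147905179352825856 ≈ 0.998836). Hence R_4(9) > 914, i.e. R_4(9) ≥ 915.

Largest n = 914; hence R_4(9) > 914.
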